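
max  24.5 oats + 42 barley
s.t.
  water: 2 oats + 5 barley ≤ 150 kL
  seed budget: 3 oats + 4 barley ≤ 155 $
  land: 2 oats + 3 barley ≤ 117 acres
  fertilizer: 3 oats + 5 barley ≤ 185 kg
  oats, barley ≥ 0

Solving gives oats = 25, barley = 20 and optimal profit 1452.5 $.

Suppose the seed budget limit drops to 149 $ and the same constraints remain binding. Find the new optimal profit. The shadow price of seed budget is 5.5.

1419.5

Δb = -6, so new z* = 1452.5 + (5.5)·(-6) = 1452.5 − 33 = 1419.5.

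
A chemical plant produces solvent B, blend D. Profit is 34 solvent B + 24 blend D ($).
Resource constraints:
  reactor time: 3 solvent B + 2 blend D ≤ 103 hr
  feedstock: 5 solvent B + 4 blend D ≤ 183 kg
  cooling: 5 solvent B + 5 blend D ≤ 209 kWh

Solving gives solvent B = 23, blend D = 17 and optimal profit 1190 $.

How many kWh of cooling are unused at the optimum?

cooling used = 5·23 + 5·17 = 200; slack = 209 − 200 = 9.

9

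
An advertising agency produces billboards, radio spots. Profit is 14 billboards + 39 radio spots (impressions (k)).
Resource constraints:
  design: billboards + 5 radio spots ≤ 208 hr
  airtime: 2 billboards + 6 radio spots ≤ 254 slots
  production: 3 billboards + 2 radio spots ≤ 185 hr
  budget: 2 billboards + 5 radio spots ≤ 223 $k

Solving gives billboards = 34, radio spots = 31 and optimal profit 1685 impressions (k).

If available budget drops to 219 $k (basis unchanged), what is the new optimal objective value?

1673

Check each constraint at x*: design 189/208 (slack 19); airtime 254/254 (tight); production 164/185 (slack 21); budget 223/223 (tight).
By complementary slackness, y = 0 for the non-binding constraints.
The binding rows give the dual system: 2·y_airtime + 2·y_budget = 14 and 6·y_airtime + 5·y_budget = 39.
This yields shadow prices y_airtime = 4, y_budget = 3.
Δz = y_budget·Δb = 3 × (-4) = -12, so new z* = 1685 − 12 = 1673.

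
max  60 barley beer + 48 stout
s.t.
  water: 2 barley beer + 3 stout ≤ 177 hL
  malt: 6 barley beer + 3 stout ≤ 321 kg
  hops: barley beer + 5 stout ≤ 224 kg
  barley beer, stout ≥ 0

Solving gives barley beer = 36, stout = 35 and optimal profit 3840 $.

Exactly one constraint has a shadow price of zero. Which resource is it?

hops

water: 177/177 (binding)
malt: 321/321 (binding)
hops: 211/224 (slack 13)
By complementary slackness, a constraint with positive slack has shadow price 0 → hops.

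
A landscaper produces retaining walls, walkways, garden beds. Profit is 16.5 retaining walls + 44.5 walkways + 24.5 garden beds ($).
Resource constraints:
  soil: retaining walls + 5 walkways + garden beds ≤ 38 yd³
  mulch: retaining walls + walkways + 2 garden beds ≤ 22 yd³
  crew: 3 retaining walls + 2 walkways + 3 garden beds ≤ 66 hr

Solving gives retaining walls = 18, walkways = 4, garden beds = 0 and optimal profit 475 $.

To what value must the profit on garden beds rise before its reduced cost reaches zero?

26

Binding: soil and mulch. Non-binding: crew (4 unused).
Since crew is not tight, its dual is 0.
Dual feasibility on the basic columns requires 1·y_soil + 1·y_mulch = 16.5, 5·y_soil + 1·y_mulch = 44.5.
Solving: y_soil = 7, y_mulch = 9.5.
garden beds enters the basis when its profit ≥ yᵀa₃ = 7·1 + 9.5·2 = 26.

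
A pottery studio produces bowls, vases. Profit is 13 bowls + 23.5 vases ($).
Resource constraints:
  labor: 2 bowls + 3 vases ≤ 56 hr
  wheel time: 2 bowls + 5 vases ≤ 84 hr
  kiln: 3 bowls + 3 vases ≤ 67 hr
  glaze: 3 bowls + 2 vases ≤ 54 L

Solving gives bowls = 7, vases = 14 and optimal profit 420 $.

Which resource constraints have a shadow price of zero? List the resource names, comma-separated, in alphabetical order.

glaze, kiln

labor: 56/56 (binding)
wheel time: 84/84 (binding)
kiln: 63/67 (slack 4)
glaze: 49/54 (slack 5)
By complementary slackness, a constraint with positive slack has shadow price 0 → glaze, kiln.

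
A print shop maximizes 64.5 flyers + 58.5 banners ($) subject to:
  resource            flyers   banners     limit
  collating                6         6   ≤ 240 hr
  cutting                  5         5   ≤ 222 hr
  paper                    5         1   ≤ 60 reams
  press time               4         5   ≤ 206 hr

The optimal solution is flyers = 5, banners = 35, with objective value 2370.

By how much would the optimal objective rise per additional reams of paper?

1.5

Check each constraint at x*: collating 240/240 (tight); cutting 200/222 (slack 22); paper 60/60 (tight); press time 195/206 (slack 11).
Slack constraints have shadow price 0 (complementary slackness).
Dual feasibility on the basic columns requires 6·y_collating + 5·y_paper = 64.5, 6·y_collating + 1·y_paper = 58.5.
→ y_collating = 9.5 and y_paper = 1.5.
Shadow price of paper = 1.5.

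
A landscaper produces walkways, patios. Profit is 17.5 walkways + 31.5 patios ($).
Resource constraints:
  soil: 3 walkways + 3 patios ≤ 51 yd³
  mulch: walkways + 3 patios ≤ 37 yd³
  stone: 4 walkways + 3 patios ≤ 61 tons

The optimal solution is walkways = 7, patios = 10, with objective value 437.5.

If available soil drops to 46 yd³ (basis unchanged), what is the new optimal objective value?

420

Binding: soil and mulch. Non-binding: stone (3 unused).
Since stone is not tight, its dual is 0.
From A_Bᵀ y = c: 3·y_soil + 1·y_mulch = 17.5; 3·y_soil + 3·y_mulch = 31.5.
Solving: y_soil = 3.5, y_mulch = 7.
Δz = y_soil·Δb = 3.5 × (-5) = -17.5, so new z* = 437.5 − 17.5 = 420.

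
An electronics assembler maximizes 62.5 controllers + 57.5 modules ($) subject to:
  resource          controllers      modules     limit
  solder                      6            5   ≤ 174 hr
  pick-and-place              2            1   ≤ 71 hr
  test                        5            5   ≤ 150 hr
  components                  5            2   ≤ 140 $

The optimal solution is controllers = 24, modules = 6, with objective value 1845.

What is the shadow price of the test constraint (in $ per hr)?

6.5

At the optimum: solder uses 174 of 174 (binding); pick-and-place uses 54 of 71 (slack = 17); test uses 150 of 150 (binding); components uses 132 of 140 (slack = 8).
Since pick-and-place, components are not tight, their duals are 0.
The binding rows give the dual system: 6·y_solder + 5·y_test = 62.5 and 5·y_solder + 5·y_test = 57.5.
Solving: y_solder = 5, y_test = 6.5.
Shadow price of test = 6.5.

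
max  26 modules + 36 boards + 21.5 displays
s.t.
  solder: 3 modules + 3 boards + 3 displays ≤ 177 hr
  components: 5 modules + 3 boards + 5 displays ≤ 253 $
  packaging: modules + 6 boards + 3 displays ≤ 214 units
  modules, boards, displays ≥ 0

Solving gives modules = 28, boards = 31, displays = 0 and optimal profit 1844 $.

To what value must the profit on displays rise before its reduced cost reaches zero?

Binding: solder and packaging. Non-binding: components (20 unused).
Slack constraints have shadow price 0 (complementary slackness).
From A_Bᵀ y = c: 3·y_solder + 1·y_packaging = 26; 3·y_solder + 6·y_packaging = 36.
This yields shadow prices y_solder = 8, y_packaging = 2.
displays enters the basis when its profit ≥ yᵀa₃ = 8·3 + 2·3 = 30.

30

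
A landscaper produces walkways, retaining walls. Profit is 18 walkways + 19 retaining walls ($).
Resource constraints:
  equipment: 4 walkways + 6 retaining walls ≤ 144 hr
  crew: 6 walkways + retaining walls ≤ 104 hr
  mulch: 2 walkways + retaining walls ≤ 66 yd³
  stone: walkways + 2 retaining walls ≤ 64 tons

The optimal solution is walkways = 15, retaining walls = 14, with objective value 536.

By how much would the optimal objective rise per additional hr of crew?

1

Binding: equipment and crew. Non-binding: mulch (22 unused), stone (21 unused).
Slack constraints have shadow price 0 (complementary slackness).
Dual feasibility on the basic columns requires 4·y_equipment + 6·y_crew = 18, 6·y_equipment + 1·y_crew = 19.
Solving: y_equipment = 3, y_crew = 1.
Shadow price of crew = 1.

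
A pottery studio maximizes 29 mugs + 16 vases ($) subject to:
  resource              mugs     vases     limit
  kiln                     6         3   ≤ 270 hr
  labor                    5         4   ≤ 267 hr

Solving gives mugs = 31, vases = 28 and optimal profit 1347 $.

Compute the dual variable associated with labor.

Both kiln and labor are binding at x*.
The binding rows give the dual system: 6·y_kiln + 5·y_labor = 29 and 3·y_kiln + 4·y_labor = 16.
This yields shadow prices y_kiln = 4, y_labor = 1.
Shadow price of labor = 1.

1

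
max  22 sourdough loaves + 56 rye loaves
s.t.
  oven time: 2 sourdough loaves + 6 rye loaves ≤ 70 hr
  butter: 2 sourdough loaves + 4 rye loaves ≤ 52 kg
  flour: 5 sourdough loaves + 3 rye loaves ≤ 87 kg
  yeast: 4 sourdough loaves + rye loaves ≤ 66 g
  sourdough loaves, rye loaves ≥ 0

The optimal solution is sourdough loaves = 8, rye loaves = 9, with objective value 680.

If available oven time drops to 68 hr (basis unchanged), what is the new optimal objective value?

Check each constraint at x*: oven time 70/70 (tight); butter 52/52 (tight); flour 67/87 (slack 20); yeast 41/66 (slack 25).
By complementary slackness, y = 0 for the non-binding constraints.
The binding rows give the dual system: 2·y_oven time + 2·y_butter = 22 and 6·y_oven time + 4·y_butter = 56.
→ y_oven time = 6 and y_butter = 5.
Δz = y_oven time·Δb = 6 × (-2) = -12, so new z* = 680 − 12 = 668.

668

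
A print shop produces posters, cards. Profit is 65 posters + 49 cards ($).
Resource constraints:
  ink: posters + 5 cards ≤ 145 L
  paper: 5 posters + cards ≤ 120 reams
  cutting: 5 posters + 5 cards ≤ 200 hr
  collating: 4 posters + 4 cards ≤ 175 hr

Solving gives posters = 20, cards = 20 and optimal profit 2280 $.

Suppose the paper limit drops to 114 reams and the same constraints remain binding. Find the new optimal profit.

2256

Binding: paper and cutting. Non-binding: ink (25 unused), collating (15 unused).
Slack constraints have shadow price 0 (complementary slackness).
From A_Bᵀ y = c: 5·y_paper + 5·y_cutting = 65; 1·y_paper + 5·y_cutting = 49.
Solving: y_paper = 4, y_cutting = 9.
Δz = y_paper·Δb = 4 × (-6) = -24, so new z* = 2280 − 24 = 2256.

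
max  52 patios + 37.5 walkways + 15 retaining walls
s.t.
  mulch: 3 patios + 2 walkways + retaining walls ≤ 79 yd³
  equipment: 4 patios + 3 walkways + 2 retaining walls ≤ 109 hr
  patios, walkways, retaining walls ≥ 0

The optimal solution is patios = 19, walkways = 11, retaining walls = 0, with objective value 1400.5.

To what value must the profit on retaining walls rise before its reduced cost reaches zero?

At the optimum: mulch uses 79 of 79 (binding); equipment uses 109 of 109 (binding).
Dual feasibility on the basic columns requires 3·y_mulch + 4·y_equipment = 52, 2·y_mulch + 3·y_equipment = 37.5.
This yields shadow prices y_mulch = 6, y_equipment = 8.5.
retaining walls enters the basis when its profit ≥ yᵀa₃ = 6·1 + 8.5·2 = 23.

23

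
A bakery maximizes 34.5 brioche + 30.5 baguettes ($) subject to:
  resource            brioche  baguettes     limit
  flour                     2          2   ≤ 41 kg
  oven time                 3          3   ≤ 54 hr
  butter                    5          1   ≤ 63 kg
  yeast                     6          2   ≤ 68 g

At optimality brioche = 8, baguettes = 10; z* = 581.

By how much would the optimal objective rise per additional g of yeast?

1

Check each constraint at x*: flour 36/41 (slack 5); oven time 54/54 (tight); butter 50/63 (slack 13); yeast 68/68 (tight).
Since flour, butter are not tight, their duals are 0.
From A_Bᵀ y = c: 3·y_oven time + 6·y_yeast = 34.5; 3·y_oven time + 2·y_yeast = 30.5.
→ y_oven time = 9.5 and y_yeast = 1.
Shadow price of yeast = 1.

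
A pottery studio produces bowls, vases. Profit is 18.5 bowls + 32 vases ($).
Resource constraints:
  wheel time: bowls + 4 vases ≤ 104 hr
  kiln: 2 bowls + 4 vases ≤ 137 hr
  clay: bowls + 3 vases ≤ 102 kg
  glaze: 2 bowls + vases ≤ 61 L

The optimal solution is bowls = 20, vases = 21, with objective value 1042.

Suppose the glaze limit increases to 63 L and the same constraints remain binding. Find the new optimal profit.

1054

At the optimum: wheel time uses 104 of 104 (binding); kiln uses 124 of 137 (slack = 13); clay uses 83 of 102 (slack = 19); glaze uses 61 of 61 (binding).
Slack constraints have shadow price 0 (complementary slackness).
Dual feasibility on the basic columns requires 1·y_wheel time + 2·y_glaze = 18.5, 4·y_wheel time + 1·y_glaze = 32.
Solving: y_wheel time = 6.5, y_glaze = 6.
Δz = y_glaze·Δb = 6 × (2) = 12, so new z* = 1042 + 12 = 1054.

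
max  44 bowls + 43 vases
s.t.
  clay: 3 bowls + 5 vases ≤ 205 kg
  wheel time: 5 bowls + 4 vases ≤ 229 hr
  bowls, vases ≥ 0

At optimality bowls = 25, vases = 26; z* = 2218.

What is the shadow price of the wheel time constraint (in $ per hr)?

7

Check each constraint at x*: clay 205/205 (tight); wheel time 229/229 (tight).
The binding rows give the dual system: 3·y_clay + 5·y_wheel time = 44 and 5·y_clay + 4·y_wheel time = 43.
Solving: y_clay = 3, y_wheel time = 7.
Shadow price of wheel time = 7.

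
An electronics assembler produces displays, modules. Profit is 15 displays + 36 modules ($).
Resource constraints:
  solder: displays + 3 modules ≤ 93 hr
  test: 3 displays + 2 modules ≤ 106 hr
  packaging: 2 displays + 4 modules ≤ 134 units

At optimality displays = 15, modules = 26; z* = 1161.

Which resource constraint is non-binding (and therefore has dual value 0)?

test

solder: 93/93 (binding)
test: 97/106 (slack 9)
packaging: 134/134 (binding)
By complementary slackness, a constraint with positive slack has shadow price 0 → test.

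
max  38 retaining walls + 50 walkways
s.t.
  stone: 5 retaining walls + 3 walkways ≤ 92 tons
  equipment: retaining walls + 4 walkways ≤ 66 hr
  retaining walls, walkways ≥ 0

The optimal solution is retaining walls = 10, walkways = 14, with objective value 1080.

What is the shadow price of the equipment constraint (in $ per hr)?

8

Both stone and equipment are binding at x*.
The binding rows give the dual system: 5·y_stone + 1·y_equipment = 38 and 3·y_stone + 4·y_equipment = 50.
This yields shadow prices y_stone = 6, y_equipment = 8.
Shadow price of equipment = 8.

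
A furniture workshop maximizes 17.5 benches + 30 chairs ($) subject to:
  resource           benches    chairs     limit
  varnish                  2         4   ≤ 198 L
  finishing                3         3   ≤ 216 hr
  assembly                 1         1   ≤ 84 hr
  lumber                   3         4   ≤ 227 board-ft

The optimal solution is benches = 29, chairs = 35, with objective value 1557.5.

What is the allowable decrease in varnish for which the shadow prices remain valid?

Binding constraints: varnish, lumber. The basis is B = [[2,4],[3,4]] with det -4.
Per unit decrease in varnish, x* moves by d = (1, -0.75).
The basis stays optimal until finishing becomes binding; allowable decrease = 32 L.

32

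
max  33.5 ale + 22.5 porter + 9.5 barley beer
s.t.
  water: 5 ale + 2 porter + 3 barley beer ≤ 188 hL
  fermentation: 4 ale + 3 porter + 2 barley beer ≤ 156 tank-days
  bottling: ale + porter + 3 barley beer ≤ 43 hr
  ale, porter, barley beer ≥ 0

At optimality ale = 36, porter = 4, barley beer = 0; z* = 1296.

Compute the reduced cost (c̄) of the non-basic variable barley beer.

-8

Binding: water and fermentation. Non-binding: bottling (3 unused).
By complementary slackness, y = 0 for the non-binding constraint.
From A_Bᵀ y = c: 5·y_water + 4·y_fermentation = 33.5; 2·y_water + 3·y_fermentation = 22.5.
This yields shadow prices y_water = 1.5, y_fermentation = 6.5.
Reduced cost of barley beer: c₃ − yᵀa₃ = 9.5 − (1.5·3 + 6.5·2) = 9.5 − 17.5 = -8.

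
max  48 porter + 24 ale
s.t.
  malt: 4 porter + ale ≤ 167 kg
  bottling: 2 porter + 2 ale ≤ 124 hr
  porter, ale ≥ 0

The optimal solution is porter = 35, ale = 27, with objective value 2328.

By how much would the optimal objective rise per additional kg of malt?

8

Check each constraint at x*: malt 167/167 (tight); bottling 124/124 (tight).
From A_Bᵀ y = c: 4·y_malt + 2·y_bottling = 48; 1·y_malt + 2·y_bottling = 24.
This yields shadow prices y_malt = 8, y_bottling = 8.
Shadow price of malt = 8.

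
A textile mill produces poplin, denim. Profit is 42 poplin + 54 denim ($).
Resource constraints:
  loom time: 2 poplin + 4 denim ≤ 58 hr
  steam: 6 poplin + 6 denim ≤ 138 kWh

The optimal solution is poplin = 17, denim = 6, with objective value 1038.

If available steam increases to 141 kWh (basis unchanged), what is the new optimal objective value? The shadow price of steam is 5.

Δb = 3, so new z* = 1038 + (5)·(3) = 1038 + 15 = 1053.

1053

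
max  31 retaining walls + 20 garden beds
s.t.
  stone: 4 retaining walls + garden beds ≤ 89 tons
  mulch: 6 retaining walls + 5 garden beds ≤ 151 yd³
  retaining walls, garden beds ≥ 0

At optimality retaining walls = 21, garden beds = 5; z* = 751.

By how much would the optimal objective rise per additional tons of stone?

2.5

Check each constraint at x*: stone 89/89 (tight); mulch 151/151 (tight).
The binding rows give the dual system: 4·y_stone + 6·y_mulch = 31 and 1·y_stone + 5·y_mulch = 20.
This yields shadow prices y_stone = 2.5, y_mulch = 3.5.
Shadow price of stone = 2.5.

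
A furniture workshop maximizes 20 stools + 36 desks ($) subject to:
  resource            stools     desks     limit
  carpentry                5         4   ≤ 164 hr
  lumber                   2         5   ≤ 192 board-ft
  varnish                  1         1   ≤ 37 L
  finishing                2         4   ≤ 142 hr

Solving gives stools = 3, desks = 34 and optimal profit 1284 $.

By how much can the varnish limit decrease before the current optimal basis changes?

1.5

Binding constraints: varnish, finishing. The basis is B = [[1,1],[2,4]] with det 2.
Per unit decrease in varnish, x* moves by d = (-2, 1).
The basis stays optimal until stools reaches 0; allowable decrease = 1.5 L.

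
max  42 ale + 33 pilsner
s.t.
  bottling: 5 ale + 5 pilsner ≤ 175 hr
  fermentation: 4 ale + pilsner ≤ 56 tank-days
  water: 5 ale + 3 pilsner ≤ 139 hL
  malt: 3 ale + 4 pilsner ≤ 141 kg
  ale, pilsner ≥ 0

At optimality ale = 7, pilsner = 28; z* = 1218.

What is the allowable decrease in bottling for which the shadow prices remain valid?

Binding constraints: bottling, fermentation. The basis is B = [[5,5],[4,1]] with det -15.
Per unit decrease in bottling, x* moves by d = (0.0667, -0.2667).
The basis stays optimal until pilsner reaches 0; allowable decrease = 105 hr.

105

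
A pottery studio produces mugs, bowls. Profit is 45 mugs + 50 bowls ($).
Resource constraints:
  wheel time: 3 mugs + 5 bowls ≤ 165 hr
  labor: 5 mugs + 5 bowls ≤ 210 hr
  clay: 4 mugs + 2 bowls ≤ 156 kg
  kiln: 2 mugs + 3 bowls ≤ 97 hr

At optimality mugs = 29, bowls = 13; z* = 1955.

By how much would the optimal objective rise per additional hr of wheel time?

0

Check each constraint at x*: wheel time 152/165 (slack 13); labor 210/210 (tight); clay 142/156 (slack 14); kiln 97/97 (tight).
Slack constraints have shadow price 0 (complementary slackness).
From A_Bᵀ y = c: 5·y_labor + 2·y_kiln = 45; 5·y_labor + 3·y_kiln = 50.
This yields shadow prices y_labor = 7, y_kiln = 5.
Shadow price of wheel time = 0.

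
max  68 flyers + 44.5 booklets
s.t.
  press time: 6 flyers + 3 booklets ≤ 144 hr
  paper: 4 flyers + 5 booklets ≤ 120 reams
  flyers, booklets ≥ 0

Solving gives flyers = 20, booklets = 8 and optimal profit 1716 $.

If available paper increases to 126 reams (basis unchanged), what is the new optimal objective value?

1737

Both press time and paper are binding at x*.
From A_Bᵀ y = c: 6·y_press time + 4·y_paper = 68; 3·y_press time + 5·y_paper = 44.5.
Solving: y_press time = 9, y_paper = 3.5.
Δz = y_paper·Δb = 3.5 × (6) = 21, so new z* = 1716 + 21 = 1737.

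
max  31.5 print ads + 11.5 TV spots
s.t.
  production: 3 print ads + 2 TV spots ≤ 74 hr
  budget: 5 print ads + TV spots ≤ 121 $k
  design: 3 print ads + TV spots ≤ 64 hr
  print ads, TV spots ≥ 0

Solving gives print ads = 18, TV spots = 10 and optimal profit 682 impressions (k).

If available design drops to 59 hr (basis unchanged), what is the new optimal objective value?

Binding: production and design. Non-binding: budget (21 unused).
By complementary slackness, y = 0 for the non-binding constraint.
The binding rows give the dual system: 3·y_production + 3·y_design = 31.5 and 2·y_production + 1·y_design = 11.5.
Solving: y_production = 1, y_design = 9.5.
Δz = y_design·Δb = 9.5 × (-5) = -47.5, so new z* = 682 − 47.5 = 634.5.

634.5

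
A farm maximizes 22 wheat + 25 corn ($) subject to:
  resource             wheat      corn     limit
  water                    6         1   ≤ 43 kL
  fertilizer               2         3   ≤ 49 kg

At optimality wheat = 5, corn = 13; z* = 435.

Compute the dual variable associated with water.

1

Check each constraint at x*: water 43/43 (tight); fertilizer 49/49 (tight).
The binding rows give the dual system: 6·y_water + 2·y_fertilizer = 22 and 1·y_water + 3·y_fertilizer = 25.
Solving: y_water = 1, y_fertilizer = 8.
Shadow price of water = 1.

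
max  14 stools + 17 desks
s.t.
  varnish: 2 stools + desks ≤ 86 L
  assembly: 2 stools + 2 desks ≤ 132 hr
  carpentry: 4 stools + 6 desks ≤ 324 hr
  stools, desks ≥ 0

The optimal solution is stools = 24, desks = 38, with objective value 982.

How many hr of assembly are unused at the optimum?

assembly used = 2·24 + 2·38 = 124; slack = 132 − 124 = 8.

8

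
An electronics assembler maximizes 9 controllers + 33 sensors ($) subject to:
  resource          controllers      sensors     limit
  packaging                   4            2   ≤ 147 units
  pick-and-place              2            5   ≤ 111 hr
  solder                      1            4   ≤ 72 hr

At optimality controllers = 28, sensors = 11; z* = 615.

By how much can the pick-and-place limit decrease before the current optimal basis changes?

21

Binding constraints: pick-and-place, solder. The basis is B = [[2,5],[1,4]] with det 3.
Per unit decrease in pick-and-place, x* moves by d = (-1.3333, 0.3333).
The basis stays optimal until controllers reaches 0; allowable decrease = 21 hr.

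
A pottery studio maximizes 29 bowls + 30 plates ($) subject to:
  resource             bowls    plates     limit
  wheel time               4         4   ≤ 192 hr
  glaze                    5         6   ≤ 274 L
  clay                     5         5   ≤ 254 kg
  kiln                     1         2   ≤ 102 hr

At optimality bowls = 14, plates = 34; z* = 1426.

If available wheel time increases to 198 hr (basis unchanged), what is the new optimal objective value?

Check each constraint at x*: wheel time 192/192 (tight); glaze 274/274 (tight); clay 240/254 (slack 14); kiln 82/102 (slack 20).
Slack constraints have shadow price 0 (complementary slackness).
From A_Bᵀ y = c: 4·y_wheel time + 5·y_glaze = 29; 4·y_wheel time + 6·y_glaze = 30.
→ y_wheel time = 6 and y_glaze = 1.
Δz = y_wheel time·Δb = 6 × (6) = 36, so new z* = 1426 + 36 = 1462.

1462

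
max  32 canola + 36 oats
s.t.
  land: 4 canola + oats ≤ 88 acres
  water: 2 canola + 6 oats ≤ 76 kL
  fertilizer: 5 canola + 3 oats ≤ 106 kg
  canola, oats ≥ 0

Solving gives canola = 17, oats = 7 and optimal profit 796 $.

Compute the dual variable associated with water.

3.5

Check each constraint at x*: land 75/88 (slack 13); water 76/76 (tight); fertilizer 106/106 (tight).
Slack constraints have shadow price 0 (complementary slackness).
Dual feasibility on the basic columns requires 2·y_water + 5·y_fertilizer = 32, 6·y_water + 3·y_fertilizer = 36.
This yields shadow prices y_water = 3.5, y_fertilizer = 5.
Shadow price of water = 3.5.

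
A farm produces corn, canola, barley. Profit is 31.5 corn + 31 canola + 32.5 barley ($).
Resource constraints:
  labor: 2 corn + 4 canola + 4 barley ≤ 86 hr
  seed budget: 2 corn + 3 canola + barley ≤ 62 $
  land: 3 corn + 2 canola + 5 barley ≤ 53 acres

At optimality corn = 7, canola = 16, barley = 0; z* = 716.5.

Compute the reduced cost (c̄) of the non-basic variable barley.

Binding: seed budget and land. Non-binding: labor (8 unused).
Slack constraints have shadow price 0 (complementary slackness).
From A_Bᵀ y = c: 2·y_seed budget + 3·y_land = 31.5; 3·y_seed budget + 2·y_land = 31.
Solving: y_seed budget = 6, y_land = 6.5.
Reduced cost of barley: c₃ − yᵀa₃ = 32.5 − (6·1 + 6.5·5) = 32.5 − 38.5 = -6.

-6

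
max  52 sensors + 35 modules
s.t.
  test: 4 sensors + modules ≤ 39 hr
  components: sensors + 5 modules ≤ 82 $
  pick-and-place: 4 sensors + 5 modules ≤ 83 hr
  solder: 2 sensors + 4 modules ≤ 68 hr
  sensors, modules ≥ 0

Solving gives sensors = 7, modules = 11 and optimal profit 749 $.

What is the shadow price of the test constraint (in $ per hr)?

At the optimum: test uses 39 of 39 (binding); components uses 62 of 82 (slack = 20); pick-and-place uses 83 of 83 (binding); solder uses 58 of 68 (slack = 10).
By complementary slackness, y = 0 for the non-binding constraints.
From A_Bᵀ y = c: 4·y_test + 4·y_pick-and-place = 52; 1·y_test + 5·y_pick-and-place = 35.
→ y_test = 7.5 and y_pick-and-place = 5.5.
Shadow price of test = 7.5.

7.5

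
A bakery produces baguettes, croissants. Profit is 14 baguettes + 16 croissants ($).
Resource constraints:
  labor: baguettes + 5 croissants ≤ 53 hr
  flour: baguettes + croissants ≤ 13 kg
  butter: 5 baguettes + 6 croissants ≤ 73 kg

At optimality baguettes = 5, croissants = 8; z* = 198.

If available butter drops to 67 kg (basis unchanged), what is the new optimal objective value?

186

At the optimum: labor uses 45 of 53 (slack = 8); flour uses 13 of 13 (binding); butter uses 73 of 73 (binding).
Slack constraints have shadow price 0 (complementary slackness).
From A_Bᵀ y = c: 1·y_flour + 5·y_butter = 14; 1·y_flour + 6·y_butter = 16.
This yields shadow prices y_flour = 4, y_butter = 2.
Δz = y_butter·Δb = 2 × (-6) = -12, so new z* = 198 − 12 = 186.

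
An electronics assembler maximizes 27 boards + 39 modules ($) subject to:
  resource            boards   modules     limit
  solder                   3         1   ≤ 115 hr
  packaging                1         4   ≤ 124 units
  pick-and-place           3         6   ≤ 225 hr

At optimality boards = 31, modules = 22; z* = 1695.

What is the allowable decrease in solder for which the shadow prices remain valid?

12.5

Binding constraints: solder, pick-and-place. The basis is B = [[3,1],[3,6]] with det 15.
Per unit decrease in solder, x* moves by d = (-0.4, 0.2).
The basis stays optimal until packaging becomes binding; allowable decrease = 12.5 hr.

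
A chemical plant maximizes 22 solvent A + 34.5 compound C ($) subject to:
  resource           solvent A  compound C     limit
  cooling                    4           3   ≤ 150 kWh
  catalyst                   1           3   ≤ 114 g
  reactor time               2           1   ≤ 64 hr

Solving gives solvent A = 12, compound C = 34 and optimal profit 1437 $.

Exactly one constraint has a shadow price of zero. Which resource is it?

cooling: 150/150 (binding)
catalyst: 114/114 (binding)
reactor time: 58/64 (slack 6)
By complementary slackness, a constraint with positive slack has shadow price 0 → reactor time.

reactor time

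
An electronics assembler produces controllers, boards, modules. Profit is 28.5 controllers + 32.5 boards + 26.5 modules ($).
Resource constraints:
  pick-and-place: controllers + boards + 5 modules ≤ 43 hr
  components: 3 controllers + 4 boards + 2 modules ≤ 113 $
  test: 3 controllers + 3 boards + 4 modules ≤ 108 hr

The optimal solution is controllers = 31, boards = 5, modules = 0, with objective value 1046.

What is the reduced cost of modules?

Binding: components and test. Non-binding: pick-and-place (7 unused).
By complementary slackness, y = 0 for the non-binding constraint.
The binding rows give the dual system: 3·y_components + 3·y_test = 28.5 and 4·y_components + 3·y_test = 32.5.
Solving: y_components = 4, y_test = 5.5.
Reduced cost of modules: c₃ − yᵀa₃ = 26.5 − (4·2 + 5.5·4) = 26.5 − 30 = -3.5.

-3.5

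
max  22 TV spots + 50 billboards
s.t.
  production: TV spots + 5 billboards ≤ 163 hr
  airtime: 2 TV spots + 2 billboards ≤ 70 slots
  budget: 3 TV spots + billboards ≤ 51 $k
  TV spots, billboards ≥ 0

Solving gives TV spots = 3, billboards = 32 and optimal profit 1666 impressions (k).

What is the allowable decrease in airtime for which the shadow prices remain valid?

4.8

Binding constraints: production, airtime. The basis is B = [[1,5],[2,2]] with det -8.
Per unit decrease in airtime, x* moves by d = (-0.625, 0.125).
The basis stays optimal until TV spots reaches 0; allowable decrease = 4.8 slots.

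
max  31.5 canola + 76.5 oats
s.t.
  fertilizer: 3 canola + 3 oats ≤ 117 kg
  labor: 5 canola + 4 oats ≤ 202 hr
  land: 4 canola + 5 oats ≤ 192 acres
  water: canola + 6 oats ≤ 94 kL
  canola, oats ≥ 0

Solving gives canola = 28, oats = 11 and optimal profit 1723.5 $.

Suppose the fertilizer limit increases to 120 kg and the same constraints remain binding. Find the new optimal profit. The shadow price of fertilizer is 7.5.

Δb = 3, so new z* = 1723.5 + (7.5)·(3) = 1723.5 + 22.5 = 1746.

1746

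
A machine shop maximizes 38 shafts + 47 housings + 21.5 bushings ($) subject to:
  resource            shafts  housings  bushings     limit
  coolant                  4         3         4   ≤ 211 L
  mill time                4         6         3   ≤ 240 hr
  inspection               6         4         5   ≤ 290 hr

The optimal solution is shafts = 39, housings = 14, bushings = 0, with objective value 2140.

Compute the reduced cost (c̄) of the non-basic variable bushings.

At the optimum: coolant uses 198 of 211 (slack = 13); mill time uses 240 of 240 (binding); inspection uses 290 of 290 (binding).
Slack constraints have shadow price 0 (complementary slackness).
Dual feasibility on the basic columns requires 4·y_mill time + 6·y_inspection = 38, 6·y_mill time + 4·y_inspection = 47.
Solving: y_mill time = 6.5, y_inspection = 2.
Reduced cost of bushings: c₃ − yᵀa₃ = 21.5 − (6.5·3 + 2·5) = 21.5 − 29.5 = -8.

-8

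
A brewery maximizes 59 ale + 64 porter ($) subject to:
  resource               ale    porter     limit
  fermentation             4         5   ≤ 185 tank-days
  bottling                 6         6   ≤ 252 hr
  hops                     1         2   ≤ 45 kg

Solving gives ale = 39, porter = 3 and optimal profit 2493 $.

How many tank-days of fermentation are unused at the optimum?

14

fermentation used = 4·39 + 5·3 = 171; slack = 185 − 171 = 14.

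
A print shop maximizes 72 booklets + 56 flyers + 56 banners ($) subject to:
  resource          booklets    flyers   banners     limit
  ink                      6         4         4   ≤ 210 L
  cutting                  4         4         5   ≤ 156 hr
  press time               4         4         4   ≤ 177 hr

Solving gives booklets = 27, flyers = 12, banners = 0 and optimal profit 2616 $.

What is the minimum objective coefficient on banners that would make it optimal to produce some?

Check each constraint at x*: ink 210/210 (tight); cutting 156/156 (tight); press time 156/177 (slack 21).
Slack constraints have shadow price 0 (complementary slackness).
Dual feasibility on the basic columns requires 6·y_ink + 4·y_cutting = 72, 4·y_ink + 4·y_cutting = 56.
This yields shadow prices y_ink = 8, y_cutting = 6.
banners enters the basis when its profit ≥ yᵀa₃ = 8·4 + 6·5 = 62.

62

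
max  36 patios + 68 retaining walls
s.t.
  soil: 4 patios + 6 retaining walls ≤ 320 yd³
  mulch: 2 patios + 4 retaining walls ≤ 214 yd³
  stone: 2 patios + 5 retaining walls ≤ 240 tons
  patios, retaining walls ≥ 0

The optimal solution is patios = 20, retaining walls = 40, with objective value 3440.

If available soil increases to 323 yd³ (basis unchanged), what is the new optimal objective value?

3456.5

At the optimum: soil uses 320 of 320 (binding); mulch uses 200 of 214 (slack = 14); stone uses 240 of 240 (binding).
Slack constraints have shadow price 0 (complementary slackness).
Dual feasibility on the basic columns requires 4·y_soil + 2·y_stone = 36, 6·y_soil + 5·y_stone = 68.
This yields shadow prices y_soil = 5.5, y_stone = 7.
Δz = y_soil·Δb = 5.5 × (3) = 16.5, so new z* = 3440 + 16.5 = 3456.5.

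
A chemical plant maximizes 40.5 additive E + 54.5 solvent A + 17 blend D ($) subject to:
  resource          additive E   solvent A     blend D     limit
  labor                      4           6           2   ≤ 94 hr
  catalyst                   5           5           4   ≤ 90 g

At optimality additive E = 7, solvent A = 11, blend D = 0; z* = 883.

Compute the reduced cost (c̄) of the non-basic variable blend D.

-7

At the optimum: labor uses 94 of 94 (binding); catalyst uses 90 of 90 (binding).
Dual feasibility on the basic columns requires 4·y_labor + 5·y_catalyst = 40.5, 6·y_labor + 5·y_catalyst = 54.5.
Solving: y_labor = 7, y_catalyst = 2.5.
Reduced cost of blend D: c₃ − yᵀa₃ = 17 − (7·2 + 2.5·4) = 17 − 24 = -7.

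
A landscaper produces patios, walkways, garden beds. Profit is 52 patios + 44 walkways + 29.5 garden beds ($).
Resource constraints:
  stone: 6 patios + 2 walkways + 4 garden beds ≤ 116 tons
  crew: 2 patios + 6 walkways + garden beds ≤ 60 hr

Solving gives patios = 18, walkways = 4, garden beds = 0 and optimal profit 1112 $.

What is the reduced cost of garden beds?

At the optimum: stone uses 116 of 116 (binding); crew uses 60 of 60 (binding).
The binding rows give the dual system: 6·y_stone + 2·y_crew = 52 and 2·y_stone + 6·y_crew = 44.
This yields shadow prices y_stone = 7, y_crew = 5.
Reduced cost of garden beds: c₃ − yᵀa₃ = 29.5 − (7·4 + 5·1) = 29.5 − 33 = -3.5.

-3.5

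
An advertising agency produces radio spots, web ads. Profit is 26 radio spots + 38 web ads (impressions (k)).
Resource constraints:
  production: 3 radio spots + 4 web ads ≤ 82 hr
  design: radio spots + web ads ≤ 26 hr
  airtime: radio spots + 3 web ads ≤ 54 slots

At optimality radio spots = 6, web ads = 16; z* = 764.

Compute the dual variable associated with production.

8

Binding: production and airtime. Non-binding: design (4 unused).
Since design is not tight, its dual is 0.
From A_Bᵀ y = c: 3·y_production + 1·y_airtime = 26; 4·y_production + 3·y_airtime = 38.
Solving: y_production = 8, y_airtime = 2.
Shadow price of production = 8.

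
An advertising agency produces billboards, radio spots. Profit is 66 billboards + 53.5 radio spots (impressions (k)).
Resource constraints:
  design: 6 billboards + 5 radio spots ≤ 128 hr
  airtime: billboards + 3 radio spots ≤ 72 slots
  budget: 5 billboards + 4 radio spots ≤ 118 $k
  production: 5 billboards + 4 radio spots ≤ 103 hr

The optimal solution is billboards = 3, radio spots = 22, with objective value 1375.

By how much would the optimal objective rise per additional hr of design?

3.5

At the optimum: design uses 128 of 128 (binding); airtime uses 69 of 72 (slack = 3); budget uses 103 of 118 (slack = 15); production uses 103 of 103 (binding).
Slack constraints have shadow price 0 (complementary slackness).
From A_Bᵀ y = c: 6·y_design + 5·y_production = 66; 5·y_design + 4·y_production = 53.5.
Solving: y_design = 3.5, y_production = 9.
Shadow price of design = 3.5.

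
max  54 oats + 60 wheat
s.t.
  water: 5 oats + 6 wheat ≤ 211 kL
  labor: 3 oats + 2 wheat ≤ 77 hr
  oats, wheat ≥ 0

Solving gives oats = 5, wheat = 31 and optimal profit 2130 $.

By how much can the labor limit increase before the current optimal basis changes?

Binding constraints: water, labor. The basis is B = [[5,6],[3,2]] with det -8.
Per unit increase in labor, x* moves by d = (0.75, -0.625).
The basis stays optimal until wheat reaches 0; allowable increase = 49.6 hr.

49.6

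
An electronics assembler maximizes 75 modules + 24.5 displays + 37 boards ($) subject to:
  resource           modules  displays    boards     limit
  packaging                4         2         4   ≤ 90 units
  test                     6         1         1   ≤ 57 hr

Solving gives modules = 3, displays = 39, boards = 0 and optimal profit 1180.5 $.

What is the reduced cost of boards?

-5.5

At the optimum: packaging uses 90 of 90 (binding); test uses 57 of 57 (binding).
The binding rows give the dual system: 4·y_packaging + 6·y_test = 75 and 2·y_packaging + 1·y_test = 24.5.
This yields shadow prices y_packaging = 9, y_test = 6.5.
Reduced cost of boards: c₃ − yᵀa₃ = 37 − (9·4 + 6.5·1) = 37 − 42.5 = -5.5.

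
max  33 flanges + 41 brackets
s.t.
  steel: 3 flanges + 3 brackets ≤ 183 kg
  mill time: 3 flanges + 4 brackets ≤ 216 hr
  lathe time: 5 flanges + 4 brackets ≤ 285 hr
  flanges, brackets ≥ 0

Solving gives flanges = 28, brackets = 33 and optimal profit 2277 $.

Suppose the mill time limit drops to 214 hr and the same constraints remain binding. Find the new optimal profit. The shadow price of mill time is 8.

Δb = -2, so new z* = 2277 + (8)·(-2) = 2277 − 16 = 2261.

2261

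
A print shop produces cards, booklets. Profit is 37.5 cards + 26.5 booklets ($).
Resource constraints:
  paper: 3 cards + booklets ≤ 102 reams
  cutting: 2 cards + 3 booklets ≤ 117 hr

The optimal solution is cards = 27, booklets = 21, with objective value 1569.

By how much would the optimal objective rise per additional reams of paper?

8.5

Check each constraint at x*: paper 102/102 (tight); cutting 117/117 (tight).
The binding rows give the dual system: 3·y_paper + 2·y_cutting = 37.5 and 1·y_paper + 3·y_cutting = 26.5.
Solving: y_paper = 8.5, y_cutting = 6.
Shadow price of paper = 8.5.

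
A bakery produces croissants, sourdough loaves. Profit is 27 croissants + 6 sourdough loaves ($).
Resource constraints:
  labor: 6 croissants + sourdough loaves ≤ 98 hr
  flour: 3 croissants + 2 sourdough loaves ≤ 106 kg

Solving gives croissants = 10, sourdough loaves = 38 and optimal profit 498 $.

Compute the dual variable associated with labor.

4

Both labor and flour are binding at x*.
Dual feasibility on the basic columns requires 6·y_labor + 3·y_flour = 27, 1·y_labor + 2·y_flour = 6.
→ y_labor = 4 and y_flour = 1.
Shadow price of labor = 4.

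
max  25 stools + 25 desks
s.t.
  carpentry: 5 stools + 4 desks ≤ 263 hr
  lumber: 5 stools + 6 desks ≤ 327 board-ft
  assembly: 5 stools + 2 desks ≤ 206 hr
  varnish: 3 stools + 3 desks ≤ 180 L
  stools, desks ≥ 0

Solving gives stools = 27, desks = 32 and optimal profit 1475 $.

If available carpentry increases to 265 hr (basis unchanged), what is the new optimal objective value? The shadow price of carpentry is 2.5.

Δb = 2, so new z* = 1475 + (2.5)·(2) = 1475 + 5 = 1480.

1480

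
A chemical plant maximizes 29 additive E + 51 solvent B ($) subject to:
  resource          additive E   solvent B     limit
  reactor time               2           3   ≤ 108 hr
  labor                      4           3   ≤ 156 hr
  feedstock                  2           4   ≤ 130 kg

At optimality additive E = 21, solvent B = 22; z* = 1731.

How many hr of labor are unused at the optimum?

6

labor used = 4·21 + 3·22 = 150; slack = 156 − 150 = 6.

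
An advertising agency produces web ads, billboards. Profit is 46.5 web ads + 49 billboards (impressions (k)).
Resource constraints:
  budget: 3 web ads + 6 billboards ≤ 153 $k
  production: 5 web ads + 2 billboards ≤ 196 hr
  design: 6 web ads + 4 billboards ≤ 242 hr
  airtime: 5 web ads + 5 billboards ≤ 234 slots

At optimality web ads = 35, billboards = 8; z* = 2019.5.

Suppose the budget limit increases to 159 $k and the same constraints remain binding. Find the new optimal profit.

2046.5

Binding: budget and design. Non-binding: production (5 unused), airtime (19 unused).
Since production, airtime are not tight, their duals are 0.
From A_Bᵀ y = c: 3·y_budget + 6·y_design = 46.5; 6·y_budget + 4·y_design = 49.
Solving: y_budget = 4.5, y_design = 5.5.
Δz = y_budget·Δb = 4.5 × (6) = 27, so new z* = 2019.5 + 27 = 2046.5.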